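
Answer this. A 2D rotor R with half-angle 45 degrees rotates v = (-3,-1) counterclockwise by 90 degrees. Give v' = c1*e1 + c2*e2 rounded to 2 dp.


Rotor R = cos(45deg) - sin(45deg)*e12
Rotation angle theta = 2 * 45 = 90 degrees
v' = R*v*~R rotates v by theta.
cos(90deg) = 0.0000, sin(90deg) = 1.0000
v'_1 = -3*cos(90deg) - (-1)*sin(90deg)
= -3*0.0000 - (-1)*1.0000
= 1.00
v'_2 = -3*sin(90deg) + (-1)*cos(90deg)
= -3*1.0000 + (-1)*0.0000
= -3.00
v' = 1.00*e1 - 3.00*e2


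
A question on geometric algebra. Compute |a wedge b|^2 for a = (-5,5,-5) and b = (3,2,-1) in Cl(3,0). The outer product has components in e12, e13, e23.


a wedge b = (a1*b2 - a2*b1)*e12 + (a1*b3 - a3*b1)*e13 + (a2*b3 - a3*b2)*e23
e12 coeff: (-5)*2 - 5*3 = -10 - 15 = -25
e13 coeff: (-5)*(-1) - (-5)*3 = 5 - (-15) = 20
e23 coeff: 5*(-1) - (-5)*2 = -5 - (-10) = 5
|a wedge b|^2 = (-25)^2 + 20^2 + 5^2
= 625 + 400 + 25
= 1050


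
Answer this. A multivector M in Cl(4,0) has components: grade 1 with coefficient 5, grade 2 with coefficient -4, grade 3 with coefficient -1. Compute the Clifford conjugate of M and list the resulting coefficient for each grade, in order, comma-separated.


Clifford conjugate sign for grade k: (-1)^(k(k+1)/2)
Grade 1: (-1)^(1*2/2) = (-1)^1 = -1, coeff 5 -> -5
Grade 2: (-1)^(2*3/2) = (-1)^3 = -1, coeff -4 -> 4
Grade 3: (-1)^(3*4/2) = (-1)^6 = 1, coeff -1 -> -1
Conjugated coefficients: -5, 4, -1


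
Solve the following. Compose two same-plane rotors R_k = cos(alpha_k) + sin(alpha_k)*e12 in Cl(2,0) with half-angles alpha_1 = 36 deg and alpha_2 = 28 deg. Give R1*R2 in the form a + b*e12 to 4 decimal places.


Same-plane rotors commute and their half-angles add:
R1*R2 = cos(a1 + a2) + sin(a1 + a2)*e12.
a1 + a2 = 36 + 28 = 64 deg
cos(64 deg) = 0.4384
sin(64 deg) = 0.8988
R1*R2 = 0.4384 + 0.8988*e12


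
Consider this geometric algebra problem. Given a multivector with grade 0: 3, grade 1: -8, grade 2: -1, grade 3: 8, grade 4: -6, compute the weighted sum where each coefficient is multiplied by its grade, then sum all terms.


Grade-weighted sum = sum of grade_k * coefficient_k
0*3 = 0
1*(-8) = -8
2*(-1) = -2
3*8 = 24
4*(-6) = -24
Total = 0 + (-8) + (-2) + 24 + (-24) = -10


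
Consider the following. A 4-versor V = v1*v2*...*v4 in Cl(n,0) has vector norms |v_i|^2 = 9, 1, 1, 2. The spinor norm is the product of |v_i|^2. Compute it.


Spinor norm N(V) = |v1|^2 * |v2|^2 * ... * |v4|^2
= 9 * 1 * 1 * 2
Running product: 9, 9, 9, 18
N(V) = 18


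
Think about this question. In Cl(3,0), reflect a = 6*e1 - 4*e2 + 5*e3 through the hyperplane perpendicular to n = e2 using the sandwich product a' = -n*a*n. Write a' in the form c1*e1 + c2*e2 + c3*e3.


Reflection formula: a' = -n*a*n, with n = e2 (unit vector, n^2 = 1).
For reflection through hyperplane perp to e2:
The component along e2 flips sign, others stay.
a = (6, -4, 5)
a' = (6, 4, 5)
a' = 6*e1 + 4*e2 + 5*e3


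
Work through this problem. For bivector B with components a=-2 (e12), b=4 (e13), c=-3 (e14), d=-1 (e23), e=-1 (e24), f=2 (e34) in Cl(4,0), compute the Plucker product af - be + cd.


Plucker relation: af - be + cd
a*f = (-2)*2 = -4
b*e = 4*(-1) = -4
c*d = (-3)*(-1) = 3
af - be + cd = -4 - (-4) + 3
= 3


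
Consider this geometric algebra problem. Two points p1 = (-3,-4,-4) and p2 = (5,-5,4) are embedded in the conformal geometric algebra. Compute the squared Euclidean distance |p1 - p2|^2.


p1 - p2 = (-8, 1, -8)
|p1 - p2|^2 = (-8)^2 + 1^2 + (-8)^2
= 64 + 1 + 64
= 129


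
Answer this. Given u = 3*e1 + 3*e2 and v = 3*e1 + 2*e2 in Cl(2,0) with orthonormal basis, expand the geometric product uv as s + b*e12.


Expand: (3*e1 + 3*e2)(3*e1 + 2*e2)
= 3*3*e1e1 + 3*2*e1e2 + 3*3*e2e1 + 3*2*e2e2
Using e1^2 = e2^2 = 1, e2e1 = -e1e2:
Scalar part s = 3*3 + 3*2 = 9 + 6 = 15
Bivector part b = 3*2 - 3*3 = 6 - 9 = -3
uv = 15 - 3*e12


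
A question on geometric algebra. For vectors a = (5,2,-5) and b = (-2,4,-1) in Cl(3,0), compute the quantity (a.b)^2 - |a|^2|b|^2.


a . b = 5*(-2) + 2*4 + (-5)*(-1)
= -10 + 8 + 5 = 3
|a|^2 = 5^2 + 2^2 + (-5)^2 = 54
|b|^2 = (-2)^2 + 4^2 + (-1)^2 = 21
(a.b)^2 = 3^2 = 9
|a|^2 * |b|^2 = 54 * 21 = 1134
Result = 9 - 1134 = -1125


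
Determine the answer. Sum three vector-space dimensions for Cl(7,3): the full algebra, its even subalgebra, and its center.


n = 7 + 3 = 10
Total dim = 2^10 = 1024
Even subalgebra dim = 2^9 = 512
n is even, so center dim = 1
Sum = 1024 + 512 + 1 = 1537


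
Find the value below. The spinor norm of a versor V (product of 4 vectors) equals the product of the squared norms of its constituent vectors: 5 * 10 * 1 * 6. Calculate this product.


Spinor norm N(V) = |v1|^2 * |v2|^2 * ... * |v4|^2
= 5 * 10 * 1 * 6
Running product: 5, 50, 50, 300
N(V) = 300


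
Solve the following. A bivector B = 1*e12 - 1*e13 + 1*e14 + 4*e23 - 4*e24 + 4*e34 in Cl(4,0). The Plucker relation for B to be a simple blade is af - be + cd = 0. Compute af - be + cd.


Plucker relation: af - be + cd
a*f = 1*4 = 4
b*e = (-1)*(-4) = 4
c*d = 1*4 = 4
af - be + cd = 4 - 4 + 4
= 4


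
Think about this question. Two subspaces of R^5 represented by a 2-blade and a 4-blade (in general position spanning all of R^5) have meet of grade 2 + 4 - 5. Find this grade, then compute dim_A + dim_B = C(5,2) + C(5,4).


Meet grade = grade(A) + grade(B) - n
= 2 + 4 - 5 = 1
C(5,2) = 10
C(5,4) = 5
dim_A + dim_B = 10 + 5 = 15


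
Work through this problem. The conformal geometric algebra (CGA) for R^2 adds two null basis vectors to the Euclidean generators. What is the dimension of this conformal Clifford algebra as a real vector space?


The conformal model of R^2 uses Cl(3,1): the 2 Euclidean generators plus two extra orthogonal generators e+ (e+^2 = +1) and e- (e-^2 = -1), from which the null vectors e0, einf are built.
Number of generators m = 2 + 2 = 4.
dim Cl(p,q) = 2^m = 2^4 = 16


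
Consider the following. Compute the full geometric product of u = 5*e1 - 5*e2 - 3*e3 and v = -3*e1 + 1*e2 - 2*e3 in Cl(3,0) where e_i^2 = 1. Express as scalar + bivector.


In Cl(3,0): e_i^2 = 1, e_ie_j = -e_je_i for i != j.
Scalar part = u . v = 5*(-3) + (-5)*1 + (-3)*(-2)
= -15 + (-5) + 6 = -14
e12 coeff = 5*1 - (-5)*(-3) = 5 - 15 = -10
e13 coeff = 5*(-2) - (-3)*(-3) = -10 - 9 = -19
e23 coeff = (-5)*(-2) - (-3)*1 = 10 - (-3) = 13
uv = -14 - 10*e12 - 19*e13 + 13*e23


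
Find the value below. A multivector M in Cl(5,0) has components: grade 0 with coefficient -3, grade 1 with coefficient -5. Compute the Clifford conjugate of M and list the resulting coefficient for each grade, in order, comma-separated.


Clifford conjugate sign for grade k: (-1)^(k(k+1)/2)
Grade 0: (-1)^(0*1/2) = (-1)^0 = 1, coeff -3 -> -3
Grade 1: (-1)^(1*2/2) = (-1)^1 = -1, coeff -5 -> 5
Conjugated coefficients: -3, 5


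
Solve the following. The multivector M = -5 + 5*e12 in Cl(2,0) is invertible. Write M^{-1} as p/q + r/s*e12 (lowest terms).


M = -5 + 5*e12, where e12^2 = -1.
Since M commutes with its reverse ~M = a - b*e12, M * ~M = a^2 - b^2*e12^2 = a^2 + b^2.
So M^{-1} = ~M / (a^2 + b^2) = (a - b*e12)/(a^2 + b^2).
a^2 + b^2 = 25 + 25 = 50
Scalar part = -5/50 = -1/10
Bivector coeff = -5/50 = -1/10
M^{-1} = -1/10 - 1/10*e12


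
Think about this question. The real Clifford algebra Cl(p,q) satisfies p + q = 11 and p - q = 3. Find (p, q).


We need p + q = 11 and p - q = 3.
Adding: 2p = 11 + 3 = 14, so p = 7.
Then q = 11 - 7 = 4.
(p, q) = (7, 4)


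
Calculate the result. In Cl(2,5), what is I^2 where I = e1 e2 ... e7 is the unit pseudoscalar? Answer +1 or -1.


The pseudoscalar I = e1...e_n (product of all n generators) of Cl(p,q) satisfies I^2 = (-1)^(q + n(n-1)/2).
p = 2, q = 5, n = p + q = 7
n(n-1)/2 = 7 * 6 / 2 = 21
Exponent = q + n(n-1)/2 = 5 + 21 = 26
I^2 = (-1)^26 = +1


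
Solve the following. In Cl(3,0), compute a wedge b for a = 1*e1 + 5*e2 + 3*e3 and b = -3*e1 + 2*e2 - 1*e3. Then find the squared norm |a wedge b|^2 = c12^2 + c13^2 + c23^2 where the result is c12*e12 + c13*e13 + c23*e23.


a wedge b = (a1*b2 - a2*b1)*e12 + (a1*b3 - a3*b1)*e13 + (a2*b3 - a3*b2)*e23
e12 coeff: 1*2 - 5*(-3) = 2 - (-15) = 17
e13 coeff: 1*(-1) - 3*(-3) = -1 - (-9) = 8
e23 coeff: 5*(-1) - 3*2 = -5 - 6 = -11
|a wedge b|^2 = 17^2 + 8^2 + (-11)^2
= 289 + 64 + 121
= 474


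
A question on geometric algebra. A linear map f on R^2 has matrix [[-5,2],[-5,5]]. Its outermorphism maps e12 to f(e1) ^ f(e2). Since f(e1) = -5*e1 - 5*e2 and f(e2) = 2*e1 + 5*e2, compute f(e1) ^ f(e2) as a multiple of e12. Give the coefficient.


The outermorphism of a linear map f sends e1^e2 to f(e1)^f(e2).
f(e1) = -5*e1 - 5*e2
f(e2) = 2*e1 + 5*e2
f(e1) ^ f(e2) = (-5*e1 - 5*e2) ^ (2*e1 + 5*e2)
= (-5)*5*e12 + (-5)*2*e21
= (-25 - (-10))*e12
= -15*e12
Coefficient = -15


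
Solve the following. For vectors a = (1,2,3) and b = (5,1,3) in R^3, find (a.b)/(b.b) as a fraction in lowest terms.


Projection coefficient = (a . b) / (b . b)
a . b = 1*5 + 2*1 + 3*3
= 5 + 2 + 9 = 16
b . b = 5^2 + 1^2 + 3^2
= 25 + 1 + 9 = 35
Coefficient = 16/35
In lowest terms: 16/35


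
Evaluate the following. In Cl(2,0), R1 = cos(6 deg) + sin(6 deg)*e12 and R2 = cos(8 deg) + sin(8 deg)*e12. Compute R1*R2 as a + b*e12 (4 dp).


Same-plane rotors commute and their half-angles add:
R1*R2 = cos(a1 + a2) + sin(a1 + a2)*e12.
a1 + a2 = 6 + 8 = 14 deg
cos(14 deg) = 0.9703
sin(14 deg) = 0.2419
R1*R2 = 0.9703 + 0.2419*e12


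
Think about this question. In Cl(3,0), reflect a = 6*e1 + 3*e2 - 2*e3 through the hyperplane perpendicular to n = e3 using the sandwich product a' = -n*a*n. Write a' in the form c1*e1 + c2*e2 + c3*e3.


Reflection formula: a' = -n*a*n, with n = e3 (unit vector, n^2 = 1).
For reflection through hyperplane perp to e3:
The component along e3 flips sign, others stay.
a = (6, 3, -2)
a' = (6, 3, 2)
a' = 6*e1 + 3*e2 + 2*e3


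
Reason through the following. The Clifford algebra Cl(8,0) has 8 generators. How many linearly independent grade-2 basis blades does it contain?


Number of grade-k basis blades in Cl(p,q) with n = p + q is C(n, k).
n = 8 + 0 = 8
C(8, 2) = 8! / (2! * 6!)
= 40320 / (2 * 720)
= 28


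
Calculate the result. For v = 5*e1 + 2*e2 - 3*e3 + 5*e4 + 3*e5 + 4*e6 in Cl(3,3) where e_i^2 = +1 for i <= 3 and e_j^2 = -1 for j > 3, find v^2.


v^2 = sum of c_i^2 * e_i^2
Positive signature terms (e_i^2 = +1): 5^2 + 2^2 + (-3)^2 = 38
Negative signature terms (e_j^2 = -1): 5^2 + 3^2 + 4^2 = 50
v^2 = 38 - 50 = -12


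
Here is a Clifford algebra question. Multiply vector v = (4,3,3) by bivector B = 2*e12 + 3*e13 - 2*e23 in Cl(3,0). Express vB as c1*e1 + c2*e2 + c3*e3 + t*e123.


vB has grade-1 (vector) and grade-3 (trivector) parts: vB = (v _| B) + (v ^ B).
Vector part <vB>_1:
  e1: -v2*b12 - v3*b13 = -(3)*(2) - (3)*(3) = -15
  e2: v1*b12 - v3*b23 = (4)*(2) - (3)*(-2) = 14
  e3: v1*b13 + v2*b23 = (4)*(3) + (3)*(-2) = 6
Trivector part <vB>_3:
  e123: v1*b23 - v2*b13 + v3*b12 = (4)*(-2) - (3)*(3) + (3)*(2) = -11
vB = -15*e1 + 14*e2 + 6*e3 - 11*e123


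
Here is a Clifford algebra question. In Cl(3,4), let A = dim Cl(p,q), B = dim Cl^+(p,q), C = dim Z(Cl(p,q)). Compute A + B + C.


n = 3 + 4 = 7
Total dim = 2^7 = 128
Even subalgebra dim = 2^6 = 64
n is odd, so center dim = 2
Sum = 128 + 64 + 2 = 194


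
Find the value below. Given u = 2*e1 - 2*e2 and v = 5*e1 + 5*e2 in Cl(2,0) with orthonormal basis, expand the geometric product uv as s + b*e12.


Expand: (2*e1 - 2*e2)(5*e1 + 5*e2)
= 2*5*e1e1 + 2*5*e1e2 + (-2)*5*e2e1 + (-2)*5*e2e2
Using e1^2 = e2^2 = 1, e2e1 = -e1e2:
Scalar part s = 2*5 + (-2)*5 = 10 + (-10) = 0
Bivector part b = 2*5 - (-2)*5 = 10 - (-10) = 20
uv = 0 + 20*e12


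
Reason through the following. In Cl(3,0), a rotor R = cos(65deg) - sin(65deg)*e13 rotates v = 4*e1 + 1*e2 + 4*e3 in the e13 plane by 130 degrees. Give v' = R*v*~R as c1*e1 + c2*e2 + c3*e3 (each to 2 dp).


Rotor R = cos(65deg) - sin(65deg)*e13
Rotation angle theta = 2 * 65 = 130 degrees in the e13 plane (e1 -> e3).
The component perpendicular to the plane (e2) is invariant: v'_2 = v2 = 1.00
cos(130deg) = -0.6428, sin(130deg) = 0.7660
v'_1 = v1*cos(theta) - v3*sin(theta) = 4*(-0.6428) - 4*0.7660 = -5.64
v'_3 = v1*sin(theta) + v3*cos(theta) = 4*0.7660 + 4*(-0.6428) = 0.49
v' = -5.64*e1 + 1.00*e2 + 0.49*e3


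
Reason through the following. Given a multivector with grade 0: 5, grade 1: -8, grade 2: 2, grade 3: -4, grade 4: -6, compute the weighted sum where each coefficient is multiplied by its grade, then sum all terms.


Grade-weighted sum = sum of grade_k * coefficient_k
0*5 = 0
1*(-8) = -8
2*2 = 4
3*(-4) = -12
4*(-6) = -24
Total = 0 + (-8) + 4 + (-12) + (-24) = -40


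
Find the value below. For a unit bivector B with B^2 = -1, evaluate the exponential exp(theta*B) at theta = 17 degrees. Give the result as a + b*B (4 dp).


For a unit bivector B with B^2 = -1, the exponential series gives
e^(theta*B) = cos(theta) + sin(theta)*B (the GA analogue of Euler's formula).
theta = 17 degrees = 0.296706 rad
cos(17 deg) = 0.9563
sin(17 deg) = 0.2924
exp(theta*B) = 0.9563 + 0.2924*B


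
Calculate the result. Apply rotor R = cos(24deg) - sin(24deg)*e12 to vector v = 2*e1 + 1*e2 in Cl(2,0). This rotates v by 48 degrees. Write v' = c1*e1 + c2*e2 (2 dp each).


Rotor R = cos(24deg) - sin(24deg)*e12
Rotation angle theta = 2 * 24 = 48 degrees
v' = R*v*~R rotates v by theta.
cos(48deg) = 0.6691, sin(48deg) = 0.7431
v'_1 = 2*cos(48deg) - 1*sin(48deg)
= 2*0.6691 - 1*0.7431
= 0.60
v'_2 = 2*sin(48deg) + 1*cos(48deg)
= 2*0.7431 + 1*0.6691
= 2.16
v' = 0.60*e1 + 2.16*e2


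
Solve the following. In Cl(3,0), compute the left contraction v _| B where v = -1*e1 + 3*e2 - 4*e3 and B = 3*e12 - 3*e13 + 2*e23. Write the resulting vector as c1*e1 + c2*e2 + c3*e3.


Left contraction v _| B = <vB>_1 (grade-1 part of the geometric product vB).
Using e1_|e12 = e2, e2_|e12 = -e1, e1_|e13 = e3, e3_|e13 = -e1, e2_|e23 = e3, e3_|e23 = -e2:
e1 coeff: -v2*b12 - v3*b13 = -(3)*(3) - (-4)*(-3) = -21
e2 coeff: v1*b12 - v3*b23 = (-1)*(3) - (-4)*(2) = 5
e3 coeff: v1*b13 + v2*b23 = (-1)*(-3) + (3)*(2) = 9
v _| B = -21*e1 + 5*e2 + 9*e3


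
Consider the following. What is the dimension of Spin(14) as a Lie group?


Spin(n) double-covers SO(n); both have Lie algebra so(n) of dimension n(n-1)/2.
n = 14
n(n-1) = 14 * 13 = 182
dim Spin(14) = 182/2 = 91


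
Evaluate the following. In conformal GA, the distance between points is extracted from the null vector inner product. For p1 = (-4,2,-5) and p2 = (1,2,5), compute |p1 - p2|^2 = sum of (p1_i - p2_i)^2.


p1 - p2 = (-5, 0, -10)
|p1 - p2|^2 = (-5)^2 + 0^2 + (-10)^2
= 25 + 0 + 100
= 125


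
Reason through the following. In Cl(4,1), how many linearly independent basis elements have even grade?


Even subalgebra dimension = 2^(n-1)
n = 4 + 1 = 5
2^(5 - 1) = 2^4 = 16
Verification: sum of C(5,k) for even k = 1 + 10 + 5 = 16
Result = 16


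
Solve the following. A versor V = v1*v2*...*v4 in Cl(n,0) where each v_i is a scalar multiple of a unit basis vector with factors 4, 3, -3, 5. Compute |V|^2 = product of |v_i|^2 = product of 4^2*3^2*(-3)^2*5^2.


Each vector v_i has |v_i|^2 = s_i^2
Squared scales: 4^2 = 16, 3^2 = 9, (-3)^2 = 9, 5^2 = 25
|V|^2 = 16 * 9 * 9 * 25
= 32400


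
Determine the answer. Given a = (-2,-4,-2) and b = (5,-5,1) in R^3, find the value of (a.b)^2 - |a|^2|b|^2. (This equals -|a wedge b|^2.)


a . b = (-2)*5 + (-4)*(-5) + (-2)*1
= -10 + 20 + (-2) = 8
|a|^2 = (-2)^2 + (-4)^2 + (-2)^2 = 24
|b|^2 = 5^2 + (-5)^2 + 1^2 = 51
(a.b)^2 = 8^2 = 64
|a|^2 * |b|^2 = 24 * 51 = 1224
Result = 64 - 1224 = -1160


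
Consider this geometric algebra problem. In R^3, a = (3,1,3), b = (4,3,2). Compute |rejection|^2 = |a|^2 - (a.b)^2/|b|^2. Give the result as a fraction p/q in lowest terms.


|a|^2 = 3^2 + 1^2 + 3^2 = 19
|b|^2 = 4^2 + 3^2 + 2^2 = 29
a . b = 3*4 + 1*3 + 3*2 = 21
(a.b)^2 = 21^2 = 441
|rej|^2 = 19 - 441/29
= (551 - 441)/29
= 110/29
In lowest terms: 110/29


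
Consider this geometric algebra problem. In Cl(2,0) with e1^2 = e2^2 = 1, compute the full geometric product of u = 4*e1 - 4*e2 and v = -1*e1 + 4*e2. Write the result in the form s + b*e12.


Expand: (4*e1 - 4*e2)(-1*e1 + 4*e2)
= 4*(-1)*e1e1 + 4*4*e1e2 + (-4)*(-1)*e2e1 + (-4)*4*e2e2
Using e1^2 = e2^2 = 1, e2e1 = -e1e2:
Scalar part s = 4*(-1) + (-4)*4 = -4 + (-16) = -20
Bivector part b = 4*4 - (-4)*(-1) = 16 - 4 = 12
uv = -20 + 12*e12


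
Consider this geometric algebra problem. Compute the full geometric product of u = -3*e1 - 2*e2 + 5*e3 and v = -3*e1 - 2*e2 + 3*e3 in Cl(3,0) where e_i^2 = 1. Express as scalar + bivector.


In Cl(3,0): e_i^2 = 1, e_ie_j = -e_je_i for i != j.
Scalar part = u . v = (-3)*(-3) + (-2)*(-2) + 5*3
= 9 + 4 + 15 = 28
e12 coeff = (-3)*(-2) - (-2)*(-3) = 6 - 6 = 0
e13 coeff = (-3)*3 - 5*(-3) = -9 - (-15) = 6
e23 coeff = (-2)*3 - 5*(-2) = -6 - (-10) = 4
uv = 28 + 0*e12 + 6*e13 + 4*e23


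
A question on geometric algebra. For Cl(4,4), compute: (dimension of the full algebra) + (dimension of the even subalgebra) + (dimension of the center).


n = 4 + 4 = 8
Total dim = 2^8 = 256
Even subalgebra dim = 2^7 = 128
n is even, so center dim = 1
Sum = 256 + 128 + 1 = 385


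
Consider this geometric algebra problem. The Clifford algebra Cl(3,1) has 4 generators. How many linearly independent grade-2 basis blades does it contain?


Number of grade-k basis blades in Cl(p,q) with n = p + q is C(n, k).
n = 3 + 1 = 4
C(4, 2) = 4! / (2! * 2!)
= 24 / (2 * 2)
= 6


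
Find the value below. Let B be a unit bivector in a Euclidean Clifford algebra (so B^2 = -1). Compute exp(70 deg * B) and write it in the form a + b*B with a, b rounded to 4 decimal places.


For a unit bivector B with B^2 = -1, the exponential series gives
e^(theta*B) = cos(theta) + sin(theta)*B (the GA analogue of Euler's formula).
theta = 70 degrees = 1.22173 rad
cos(70 deg) = 0.3420
sin(70 deg) = 0.9397
exp(theta*B) = 0.3420 + 0.9397*B


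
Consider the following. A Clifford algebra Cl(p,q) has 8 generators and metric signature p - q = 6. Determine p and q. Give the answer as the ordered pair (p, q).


We need p + q = 8 and p - q = 6.
Adding: 2p = 8 + 6 = 14, so p = 7.
Then q = 8 - 7 = 1.
(p, q) = (7, 1)


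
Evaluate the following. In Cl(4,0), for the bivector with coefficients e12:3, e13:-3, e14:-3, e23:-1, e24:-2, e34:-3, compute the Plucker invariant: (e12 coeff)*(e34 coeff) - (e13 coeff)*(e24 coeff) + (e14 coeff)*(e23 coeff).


Plucker relation: af - be + cd
a*f = 3*(-3) = -9
b*e = (-3)*(-2) = 6
c*d = (-3)*(-1) = 3
af - be + cd = -9 - 6 + 3
= -12


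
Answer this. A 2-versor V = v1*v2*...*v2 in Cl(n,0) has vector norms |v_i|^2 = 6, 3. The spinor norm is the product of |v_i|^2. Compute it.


Spinor norm N(V) = |v1|^2 * |v2|^2 * ... * |v2|^2
= 6 * 3
Running product: 6, 18
N(V) = 18


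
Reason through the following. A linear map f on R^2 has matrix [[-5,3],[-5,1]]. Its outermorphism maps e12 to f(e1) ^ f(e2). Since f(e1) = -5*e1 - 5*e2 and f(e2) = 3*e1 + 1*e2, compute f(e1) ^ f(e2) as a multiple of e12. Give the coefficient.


The outermorphism of a linear map f sends e1^e2 to f(e1)^f(e2).
f(e1) = -5*e1 - 5*e2
f(e2) = 3*e1 + 1*e2
f(e1) ^ f(e2) = (-5*e1 - 5*e2) ^ (3*e1 + 1*e2)
= (-5)*1*e12 + (-5)*3*e21
= (-5 - (-15))*e12
= 10*e12
Coefficient = 10


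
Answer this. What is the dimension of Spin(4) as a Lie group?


Spin(n) double-covers SO(n); both have Lie algebra so(n) of dimension n(n-1)/2.
n = 4
n(n-1) = 4 * 3 = 12
dim Spin(4) = 12/2 = 6


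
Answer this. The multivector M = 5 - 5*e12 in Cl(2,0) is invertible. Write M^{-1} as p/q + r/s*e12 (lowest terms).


M = 5 - 5*e12, where e12^2 = -1.
Since M commutes with its reverse ~M = a - b*e12, M * ~M = a^2 - b^2*e12^2 = a^2 + b^2.
So M^{-1} = ~M / (a^2 + b^2) = (a - b*e12)/(a^2 + b^2).
a^2 + b^2 = 25 + 25 = 50
Scalar part = 5/50 = 1/10
Bivector coeff = 5/50 = 1/10
M^{-1} = 1/10 + 1/10*e12


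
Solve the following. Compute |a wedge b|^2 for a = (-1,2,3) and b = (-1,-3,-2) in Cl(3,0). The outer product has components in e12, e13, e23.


a wedge b = (a1*b2 - a2*b1)*e12 + (a1*b3 - a3*b1)*e13 + (a2*b3 - a3*b2)*e23
e12 coeff: (-1)*(-3) - 2*(-1) = 3 - (-2) = 5
e13 coeff: (-1)*(-2) - 3*(-1) = 2 - (-3) = 5
e23 coeff: 2*(-2) - 3*(-3) = -4 - (-9) = 5
|a wedge b|^2 = 5^2 + 5^2 + 5^2
= 25 + 25 + 25
= 75


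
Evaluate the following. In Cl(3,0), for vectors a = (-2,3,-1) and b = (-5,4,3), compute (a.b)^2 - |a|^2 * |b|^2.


a . b = (-2)*(-5) + 3*4 + (-1)*3
= 10 + 12 + (-3) = 19
|a|^2 = (-2)^2 + 3^2 + (-1)^2 = 14
|b|^2 = (-5)^2 + 4^2 + 3^2 = 50
(a.b)^2 = 19^2 = 361
|a|^2 * |b|^2 = 14 * 50 = 700
Result = 361 - 700 = -339


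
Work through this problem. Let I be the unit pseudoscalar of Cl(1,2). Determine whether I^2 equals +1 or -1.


The pseudoscalar I = e1...e_n (product of all n generators) of Cl(p,q) satisfies I^2 = (-1)^(q + n(n-1)/2).
p = 1, q = 2, n = p + q = 3
n(n-1)/2 = 3 * 2 / 2 = 3
Exponent = q + n(n-1)/2 = 2 + 3 = 5
I^2 = (-1)^5 = -1


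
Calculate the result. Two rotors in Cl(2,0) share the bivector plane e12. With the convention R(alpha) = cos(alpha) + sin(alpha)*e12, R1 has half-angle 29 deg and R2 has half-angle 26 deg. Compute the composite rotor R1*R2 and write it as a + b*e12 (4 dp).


Same-plane rotors commute and their half-angles add:
R1*R2 = cos(a1 + a2) + sin(a1 + a2)*e12.
a1 + a2 = 29 + 26 = 55 deg
cos(55 deg) = 0.5736
sin(55 deg) = 0.8192
R1*R2 = 0.5736 + 0.8192*e12


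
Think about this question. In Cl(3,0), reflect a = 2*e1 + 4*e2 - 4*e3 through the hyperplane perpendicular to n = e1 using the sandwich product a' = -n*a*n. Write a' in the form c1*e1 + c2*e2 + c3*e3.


Reflection formula: a' = -n*a*n, with n = e1 (unit vector, n^2 = 1).
For reflection through hyperplane perp to e1:
The component along e1 flips sign, others stay.
a = (2, 4, -4)
a' = (-2, 4, -4)
a' = -2*e1 + 4*e2 - 4*e3


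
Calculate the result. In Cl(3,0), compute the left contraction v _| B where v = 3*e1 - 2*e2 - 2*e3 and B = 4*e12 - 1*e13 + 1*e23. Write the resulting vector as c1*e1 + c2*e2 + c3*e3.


Left contraction v _| B = <vB>_1 (grade-1 part of the geometric product vB).
Using e1_|e12 = e2, e2_|e12 = -e1, e1_|e13 = e3, e3_|e13 = -e1, e2_|e23 = e3, e3_|e23 = -e2:
e1 coeff: -v2*b12 - v3*b13 = -(-2)*(4) - (-2)*(-1) = 6
e2 coeff: v1*b12 - v3*b23 = (3)*(4) - (-2)*(1) = 14
e3 coeff: v1*b13 + v2*b23 = (3)*(-1) + (-2)*(1) = -5
v _| B = 6*e1 + 14*e2 - 5*e3


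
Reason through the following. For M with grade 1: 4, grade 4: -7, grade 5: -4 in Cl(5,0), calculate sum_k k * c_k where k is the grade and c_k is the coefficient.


Grade-weighted sum = sum of grade_k * coefficient_k
1*4 = 4
4*(-7) = -28
5*(-4) = -20
Total = 4 + (-28) + (-20) = -44


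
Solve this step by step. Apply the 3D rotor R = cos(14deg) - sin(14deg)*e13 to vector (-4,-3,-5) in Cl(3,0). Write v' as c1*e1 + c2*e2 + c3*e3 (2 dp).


Rotor R = cos(14deg) - sin(14deg)*e13
Rotation angle theta = 2 * 14 = 28 degrees in the e13 plane (e1 -> e3).
The component perpendicular to the plane (e2) is invariant: v'_2 = v2 = -3.00
cos(28deg) = 0.8829, sin(28deg) = 0.4695
v'_1 = v1*cos(theta) - v3*sin(theta) = -4*0.8829 - (-5)*0.4695 = -1.18
v'_3 = v1*sin(theta) + v3*cos(theta) = -4*0.4695 + (-5)*0.8829 = -6.29
v' = -1.18*e1 - 3.00*e2 - 6.29*e3


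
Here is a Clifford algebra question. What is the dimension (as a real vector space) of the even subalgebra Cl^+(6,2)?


Even subalgebra dimension = 2^(n-1)
n = 6 + 2 = 8
2^(8 - 1) = 2^7 = 128
Verification: sum of C(8,k) for even k = 1 + 28 + 70 + 28 + 1 = 128
Result = 128


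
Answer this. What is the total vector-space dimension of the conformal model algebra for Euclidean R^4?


The conformal model of R^4 uses Cl(5,1): the 4 Euclidean generators plus two extra orthogonal generators e+ (e+^2 = +1) and e- (e-^2 = -1), from which the null vectors e0, einf are built.
Number of generators m = 4 + 2 = 6.
dim Cl(p,q) = 2^m = 2^6 = 64


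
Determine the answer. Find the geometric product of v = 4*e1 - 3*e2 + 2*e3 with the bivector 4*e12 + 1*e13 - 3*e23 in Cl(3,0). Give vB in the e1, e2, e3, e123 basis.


vB has grade-1 (vector) and grade-3 (trivector) parts: vB = (v _| B) + (v ^ B).
Vector part <vB>_1:
  e1: -v2*b12 - v3*b13 = -(-3)*(4) - (2)*(1) = 10
  e2: v1*b12 - v3*b23 = (4)*(4) - (2)*(-3) = 22
  e3: v1*b13 + v2*b23 = (4)*(1) + (-3)*(-3) = 13
Trivector part <vB>_3:
  e123: v1*b23 - v2*b13 + v3*b12 = (4)*(-3) - (-3)*(1) + (2)*(4) = -1
vB = 10*e1 + 22*e2 + 13*e3 - 1*e123


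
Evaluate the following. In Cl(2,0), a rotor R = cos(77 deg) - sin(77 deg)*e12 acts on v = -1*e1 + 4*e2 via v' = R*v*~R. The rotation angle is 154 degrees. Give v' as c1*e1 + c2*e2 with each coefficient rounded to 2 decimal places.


Rotor R = cos(77deg) - sin(77deg)*e12
Rotation angle theta = 2 * 77 = 154 degrees
v' = R*v*~R rotates v by theta.
cos(154deg) = -0.8988, sin(154deg) = 0.4384
v'_1 = -1*cos(154deg) - 4*sin(154deg)
= -1*(-0.8988) - 4*0.4384
= -0.85
v'_2 = -1*sin(154deg) + 4*cos(154deg)
= -1*0.4384 + 4*(-0.8988)
= -4.03
v' = -0.85*e1 - 4.03*e2


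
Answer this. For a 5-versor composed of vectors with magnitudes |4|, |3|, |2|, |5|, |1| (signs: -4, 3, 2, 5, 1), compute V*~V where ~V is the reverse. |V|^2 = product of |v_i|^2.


Each vector v_i has |v_i|^2 = s_i^2
Squared scales: (-4)^2 = 16, 3^2 = 9, 2^2 = 4, 5^2 = 25, 1^2 = 1
|V|^2 = 16 * 9 * 4 * 25 * 1
= 14400


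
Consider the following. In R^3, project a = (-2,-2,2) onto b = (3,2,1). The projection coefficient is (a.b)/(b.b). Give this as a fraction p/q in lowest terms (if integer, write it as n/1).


Projection coefficient = (a . b) / (b . b)
a . b = (-2)*3 + (-2)*2 + 2*1
= -6 + (-4) + 2 = -8
b . b = 3^2 + 2^2 + 1^2
= 9 + 4 + 1 = 14
Coefficient = -8/14
In lowest terms: -4/7


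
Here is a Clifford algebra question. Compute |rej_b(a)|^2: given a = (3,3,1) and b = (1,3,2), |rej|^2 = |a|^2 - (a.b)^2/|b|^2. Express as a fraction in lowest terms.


|a|^2 = 3^2 + 3^2 + 1^2 = 19
|b|^2 = 1^2 + 3^2 + 2^2 = 14
a . b = 3*1 + 3*3 + 1*2 = 14
(a.b)^2 = 14^2 = 196
|rej|^2 = 19 - 196/14
= (266 - 196)/14
= 70/14
In lowest terms: 5/1


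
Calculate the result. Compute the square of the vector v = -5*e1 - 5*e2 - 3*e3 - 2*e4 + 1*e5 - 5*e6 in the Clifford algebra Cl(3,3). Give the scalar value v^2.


v^2 = sum of c_i^2 * e_i^2
Positive signature terms (e_i^2 = +1): (-5)^2 + (-5)^2 + (-3)^2 = 59
Negative signature terms (e_j^2 = -1): (-2)^2 + 1^2 + (-5)^2 = 30
v^2 = 59 - 30 = 29


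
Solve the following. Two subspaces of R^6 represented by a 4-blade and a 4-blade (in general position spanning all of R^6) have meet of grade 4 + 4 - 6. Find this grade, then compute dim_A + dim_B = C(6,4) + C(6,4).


Meet grade = grade(A) + grade(B) - n
= 4 + 4 - 6 = 2
C(6,4) = 15
C(6,4) = 15
dim_A + dim_B = 15 + 15 = 30


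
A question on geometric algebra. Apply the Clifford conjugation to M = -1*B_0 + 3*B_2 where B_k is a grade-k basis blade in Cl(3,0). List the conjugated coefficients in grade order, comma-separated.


Clifford conjugate sign for grade k: (-1)^(k(k+1)/2)
Grade 0: (-1)^(0*1/2) = (-1)^0 = 1, coeff -1 -> -1
Grade 2: (-1)^(2*3/2) = (-1)^3 = -1, coeff 3 -> -3
Conjugated coefficients: -1, -3


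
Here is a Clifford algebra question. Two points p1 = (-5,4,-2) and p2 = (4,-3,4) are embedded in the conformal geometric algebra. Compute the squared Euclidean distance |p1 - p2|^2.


p1 - p2 = (-9, 7, -6)
|p1 - p2|^2 = (-9)^2 + 7^2 + (-6)^2
= 81 + 49 + 36
= 166


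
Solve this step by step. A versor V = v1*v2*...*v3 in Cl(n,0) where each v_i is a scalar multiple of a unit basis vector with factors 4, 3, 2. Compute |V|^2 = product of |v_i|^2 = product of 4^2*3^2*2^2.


Each vector v_i has |v_i|^2 = s_i^2
Squared scales: 4^2 = 16, 3^2 = 9, 2^2 = 4
|V|^2 = 16 * 9 * 4
= 576


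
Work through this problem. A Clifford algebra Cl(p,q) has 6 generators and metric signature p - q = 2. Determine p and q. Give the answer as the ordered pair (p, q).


We need p + q = 6 and p - q = 2.
Adding: 2p = 6 + 2 = 8, so p = 4.
Then q = 6 - 4 = 2.
(p, q) = (4, 2)


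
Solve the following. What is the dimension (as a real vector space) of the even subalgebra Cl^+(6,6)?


Even subalgebra dimension = 2^(n-1)
n = 6 + 6 = 12
2^(12 - 1) = 2^11 = 2048
Verification: sum of C(12,k) for even k = 1 + 66 + 495 + 924 + 495 + 66 + 1 = 2048
Result = 2048


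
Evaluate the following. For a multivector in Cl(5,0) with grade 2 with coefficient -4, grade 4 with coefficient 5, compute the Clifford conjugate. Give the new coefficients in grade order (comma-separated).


Clifford conjugate sign for grade k: (-1)^(k(k+1)/2)
Grade 2: (-1)^(2*3/2) = (-1)^3 = -1, coeff -4 -> 4
Grade 4: (-1)^(4*5/2) = (-1)^10 = 1, coeff 5 -> 5
Conjugated coefficients: 4, 5


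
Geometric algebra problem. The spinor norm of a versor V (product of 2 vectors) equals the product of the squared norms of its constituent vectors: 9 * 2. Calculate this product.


Spinor norm N(V) = |v1|^2 * |v2|^2 * ... * |v2|^2
= 9 * 2
Running product: 9, 18
N(V) = 18


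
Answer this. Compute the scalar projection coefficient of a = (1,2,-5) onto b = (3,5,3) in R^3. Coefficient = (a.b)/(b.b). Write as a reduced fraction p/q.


Projection coefficient = (a . b) / (b . b)
a . b = 1*3 + 2*5 + (-5)*3
= 3 + 10 + (-15) = -2
b . b = 3^2 + 5^2 + 3^2
= 9 + 25 + 9 = 43
Coefficient = -2/43
In lowest terms: -2/43


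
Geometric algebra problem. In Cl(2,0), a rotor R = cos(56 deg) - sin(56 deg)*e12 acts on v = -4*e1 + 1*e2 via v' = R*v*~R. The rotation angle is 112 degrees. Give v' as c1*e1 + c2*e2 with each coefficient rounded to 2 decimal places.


Rotor R = cos(56deg) - sin(56deg)*e12
Rotation angle theta = 2 * 56 = 112 degrees
v' = R*v*~R rotates v by theta.
cos(112deg) = -0.3746, sin(112deg) = 0.9272
v'_1 = -4*cos(112deg) - 1*sin(112deg)
= -4*(-0.3746) - 1*0.9272
= 0.57
v'_2 = -4*sin(112deg) + 1*cos(112deg)
= -4*0.9272 + 1*(-0.3746)
= -4.08
v' = 0.57*e1 - 4.08*e2


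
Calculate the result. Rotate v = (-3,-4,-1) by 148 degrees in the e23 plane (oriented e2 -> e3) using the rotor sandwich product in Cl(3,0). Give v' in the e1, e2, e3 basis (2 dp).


Rotor R = cos(74deg) - sin(74deg)*e23
Rotation angle theta = 2 * 74 = 148 degrees in the e23 plane (e2 -> e3).
The component perpendicular to the plane (e1) is invariant: v'_1 = v1 = -3.00
cos(148deg) = -0.8480, sin(148deg) = 0.5299
v'_2 = v2*cos(theta) - v3*sin(theta) = -4*(-0.8480) - (-1)*0.5299 = 3.92
v'_3 = v2*sin(theta) + v3*cos(theta) = -4*0.5299 + (-1)*(-0.8480) = -1.27
v' = -3.00*e1 + 3.92*e2 - 1.27*e3


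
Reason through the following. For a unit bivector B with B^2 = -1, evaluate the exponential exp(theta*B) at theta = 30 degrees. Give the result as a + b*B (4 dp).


For a unit bivector B with B^2 = -1, the exponential series gives
e^(theta*B) = cos(theta) + sin(theta)*B (the GA analogue of Euler's formula).
theta = 30 degrees = 0.523599 rad
cos(30 deg) = 0.8660
sin(30 deg) = 0.5000
exp(theta*B) = 0.8660 + 0.5000*B


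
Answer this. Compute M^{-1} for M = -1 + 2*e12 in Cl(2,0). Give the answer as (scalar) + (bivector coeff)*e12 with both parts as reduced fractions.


M = -1 + 2*e12, where e12^2 = -1.
Since M commutes with its reverse ~M = a - b*e12, M * ~M = a^2 - b^2*e12^2 = a^2 + b^2.
So M^{-1} = ~M / (a^2 + b^2) = (a - b*e12)/(a^2 + b^2).
a^2 + b^2 = 1 + 4 = 5
Scalar part = -1/5 = -1/5
Bivector coeff = -2/5 = -2/5
M^{-1} = -1/5 - 2/5*e12


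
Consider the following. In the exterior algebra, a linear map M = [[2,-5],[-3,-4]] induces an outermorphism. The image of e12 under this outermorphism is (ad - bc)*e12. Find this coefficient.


The outermorphism of a linear map f sends e1^e2 to f(e1)^f(e2).
f(e1) = 2*e1 - 3*e2
f(e2) = -5*e1 - 4*e2
f(e1) ^ f(e2) = (2*e1 - 3*e2) ^ (-5*e1 - 4*e2)
= 2*(-4)*e12 + (-3)*(-5)*e21
= (-8 - 15)*e12
= -23*e12
Coefficient = -23


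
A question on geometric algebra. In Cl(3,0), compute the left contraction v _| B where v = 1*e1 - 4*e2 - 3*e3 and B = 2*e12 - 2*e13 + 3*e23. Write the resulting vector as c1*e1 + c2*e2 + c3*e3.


Left contraction v _| B = <vB>_1 (grade-1 part of the geometric product vB).
Using e1_|e12 = e2, e2_|e12 = -e1, e1_|e13 = e3, e3_|e13 = -e1, e2_|e23 = e3, e3_|e23 = -e2:
e1 coeff: -v2*b12 - v3*b13 = -(-4)*(2) - (-3)*(-2) = 2
e2 coeff: v1*b12 - v3*b23 = (1)*(2) - (-3)*(3) = 11
e3 coeff: v1*b13 + v2*b23 = (1)*(-2) + (-4)*(3) = -14
v _| B = 2*e1 + 11*e2 - 14*e3


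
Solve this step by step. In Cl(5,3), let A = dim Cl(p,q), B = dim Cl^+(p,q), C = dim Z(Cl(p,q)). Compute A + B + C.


n = 5 + 3 = 8
Total dim = 2^8 = 256
Even subalgebra dim = 2^7 = 128
n is even, so center dim = 1
Sum = 256 + 128 + 1 = 385


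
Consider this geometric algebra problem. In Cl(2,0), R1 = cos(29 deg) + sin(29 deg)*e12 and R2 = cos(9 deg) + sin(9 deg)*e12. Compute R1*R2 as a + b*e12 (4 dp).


Same-plane rotors commute and their half-angles add:
R1*R2 = cos(a1 + a2) + sin(a1 + a2)*e12.
a1 + a2 = 29 + 9 = 38 deg
cos(38 deg) = 0.7880
sin(38 deg) = 0.6157
R1*R2 = 0.7880 + 0.6157*e12


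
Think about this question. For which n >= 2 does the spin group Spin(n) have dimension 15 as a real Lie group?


dim Spin(n) = dim so(n) = n(n-1)/2.
Solve n(n-1)/2 = 15, i.e. n^2 - n - 30 = 0.
Discriminant = 1 + 8*15 = 121
n = (1 + sqrt(121))/2 = (1 + 11)/2 = 6


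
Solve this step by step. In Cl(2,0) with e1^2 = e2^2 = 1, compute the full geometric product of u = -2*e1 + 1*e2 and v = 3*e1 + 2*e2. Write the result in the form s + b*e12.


Expand: (-2*e1 + 1*e2)(3*e1 + 2*e2)
= (-2)*3*e1e1 + (-2)*2*e1e2 + 1*3*e2e1 + 1*2*e2e2
Using e1^2 = e2^2 = 1, e2e1 = -e1e2:
Scalar part s = (-2)*3 + 1*2 = -6 + 2 = -4
Bivector part b = (-2)*2 - 1*3 = -4 - 3 = -7
uv = -4 - 7*e12


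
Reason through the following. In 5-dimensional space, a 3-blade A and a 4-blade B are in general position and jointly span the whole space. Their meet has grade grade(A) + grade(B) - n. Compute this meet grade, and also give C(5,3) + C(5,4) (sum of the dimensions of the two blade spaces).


Meet grade = grade(A) + grade(B) - n
= 3 + 4 - 5 = 2
C(5,3) = 10
C(5,4) = 5
dim_A + dim_B = 10 + 5 = 15


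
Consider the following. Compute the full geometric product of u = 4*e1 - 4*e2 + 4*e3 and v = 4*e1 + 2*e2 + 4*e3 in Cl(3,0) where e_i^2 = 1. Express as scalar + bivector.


In Cl(3,0): e_i^2 = 1, e_ie_j = -e_je_i for i != j.
Scalar part = u . v = 4*4 + (-4)*2 + 4*4
= 16 + (-8) + 16 = 24
e12 coeff = 4*2 - (-4)*4 = 8 - (-16) = 24
e13 coeff = 4*4 - 4*4 = 16 - 16 = 0
e23 coeff = (-4)*4 - 4*2 = -16 - 8 = -24
uv = 24 + 24*e12 + 0*e13 - 24*e23


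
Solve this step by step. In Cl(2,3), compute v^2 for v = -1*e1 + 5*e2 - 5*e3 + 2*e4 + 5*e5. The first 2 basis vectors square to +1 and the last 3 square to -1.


v^2 = sum of c_i^2 * e_i^2
Positive signature terms (e_i^2 = +1): (-1)^2 + 5^2 = 26
Negative signature terms (e_j^2 = -1): (-5)^2 + 2^2 + 5^2 = 54
v^2 = 26 - 54 = -28


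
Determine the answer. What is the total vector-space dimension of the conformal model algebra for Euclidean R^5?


The conformal model of R^5 uses Cl(6,1): the 5 Euclidean generators plus two extra orthogonal generators e+ (e+^2 = +1) and e- (e-^2 = -1), from which the null vectors e0, einf are built.
Number of generators m = 5 + 2 = 7.
dim Cl(p,q) = 2^m = 2^7 = 128


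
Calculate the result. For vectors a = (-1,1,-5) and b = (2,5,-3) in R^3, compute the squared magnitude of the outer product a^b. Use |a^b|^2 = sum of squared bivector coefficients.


a wedge b = (a1*b2 - a2*b1)*e12 + (a1*b3 - a3*b1)*e13 + (a2*b3 - a3*b2)*e23
e12 coeff: (-1)*5 - 1*2 = -5 - 2 = -7
e13 coeff: (-1)*(-3) - (-5)*2 = 3 - (-10) = 13
e23 coeff: 1*(-3) - (-5)*5 = -3 - (-25) = 22
|a wedge b|^2 = (-7)^2 + 13^2 + 22^2
= 49 + 169 + 484
= 702


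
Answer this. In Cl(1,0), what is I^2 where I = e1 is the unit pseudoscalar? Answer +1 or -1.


The pseudoscalar I = e1...e_n (product of all n generators) of Cl(p,q) satisfies I^2 = (-1)^(q + n(n-1)/2).
p = 1, q = 0, n = p + q = 1
n(n-1)/2 = 1 * 0 / 2 = 0
Exponent = q + n(n-1)/2 = 0 + 0 = 0
I^2 = (-1)^0 = +1


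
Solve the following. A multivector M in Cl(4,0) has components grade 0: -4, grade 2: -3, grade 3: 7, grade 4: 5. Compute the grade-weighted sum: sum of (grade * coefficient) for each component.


Grade-weighted sum = sum of grade_k * coefficient_k
0*(-4) = 0
2*(-3) = -6
3*7 = 21
4*5 = 20
Total = 0 + (-6) + 21 + 20 = 35


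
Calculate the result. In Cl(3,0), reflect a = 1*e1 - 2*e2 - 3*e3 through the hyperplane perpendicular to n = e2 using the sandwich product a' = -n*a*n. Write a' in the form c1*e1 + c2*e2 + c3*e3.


Reflection formula: a' = -n*a*n, with n = e2 (unit vector, n^2 = 1).
For reflection through hyperplane perp to e2:
The component along e2 flips sign, others stay.
a = (1, -2, -3)
a' = (1, 2, -3)
a' = 1*e1 + 2*e2 - 3*e3


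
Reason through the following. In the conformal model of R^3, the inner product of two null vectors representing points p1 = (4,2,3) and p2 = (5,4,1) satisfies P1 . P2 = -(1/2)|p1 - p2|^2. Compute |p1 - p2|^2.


p1 - p2 = (-1, -2, 2)
|p1 - p2|^2 = (-1)^2 + (-2)^2 + 2^2
= 1 + 4 + 4
= 9


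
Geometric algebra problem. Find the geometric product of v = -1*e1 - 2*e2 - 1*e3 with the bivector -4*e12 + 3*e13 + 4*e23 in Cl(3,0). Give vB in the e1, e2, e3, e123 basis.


vB has grade-1 (vector) and grade-3 (trivector) parts: vB = (v _| B) + (v ^ B).
Vector part <vB>_1:
  e1: -v2*b12 - v3*b13 = -(-2)*(-4) - (-1)*(3) = -5
  e2: v1*b12 - v3*b23 = (-1)*(-4) - (-1)*(4) = 8
  e3: v1*b13 + v2*b23 = (-1)*(3) + (-2)*(4) = -11
Trivector part <vB>_3:
  e123: v1*b23 - v2*b13 + v3*b12 = (-1)*(4) - (-2)*(3) + (-1)*(-4) = 6
vB = -5*e1 + 8*e2 - 11*e3 + 6*e123


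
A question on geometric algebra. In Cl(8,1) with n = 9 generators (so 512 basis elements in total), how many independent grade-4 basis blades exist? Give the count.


Number of grade-k basis blades in Cl(p,q) with n = p + q is C(n, k).
n = 8 + 1 = 9
C(9, 4) = 9! / (4! * 5!)
= 362880 / (24 * 120)
= 126


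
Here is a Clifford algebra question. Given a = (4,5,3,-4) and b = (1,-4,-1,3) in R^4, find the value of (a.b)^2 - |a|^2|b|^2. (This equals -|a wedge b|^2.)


a . b = 4*1 + 5*(-4) + 3*(-1) + (-4)*3
= 4 + (-20) + (-3) + (-12) = -31
|a|^2 = 4^2 + 5^2 + 3^2 + (-4)^2 = 66
|b|^2 = 1^2 + (-4)^2 + (-1)^2 + 3^2 = 27
(a.b)^2 = (-31)^2 = 961
|a|^2 * |b|^2 = 66 * 27 = 1782
Result = 961 - 1782 = -821


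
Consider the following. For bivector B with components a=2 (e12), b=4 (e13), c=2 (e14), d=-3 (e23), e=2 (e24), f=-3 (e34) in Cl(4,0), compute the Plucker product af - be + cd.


Plucker relation: af - be + cd
a*f = 2*(-3) = -6
b*e = 4*2 = 8
c*d = 2*(-3) = -6
af - be + cd = -6 - 8 + (-6)
= -20


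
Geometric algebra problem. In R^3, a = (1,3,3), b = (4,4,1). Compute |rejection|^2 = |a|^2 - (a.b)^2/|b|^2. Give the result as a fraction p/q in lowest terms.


|a|^2 = 1^2 + 3^2 + 3^2 = 19
|b|^2 = 4^2 + 4^2 + 1^2 = 33
a . b = 1*4 + 3*4 + 3*1 = 19
(a.b)^2 = 19^2 = 361
|rej|^2 = 19 - 361/33
= (627 - 361)/33
= 266/33
In lowest terms: 266/33


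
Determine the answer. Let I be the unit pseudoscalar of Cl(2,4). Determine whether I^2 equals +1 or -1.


The pseudoscalar I = e1...e_n (product of all n generators) of Cl(p,q) satisfies I^2 = (-1)^(q + n(n-1)/2).
p = 2, q = 4, n = p + q = 6
n(n-1)/2 = 6 * 5 / 2 = 15
Exponent = q + n(n-1)/2 = 4 + 15 = 19
I^2 = (-1)^19 = -1


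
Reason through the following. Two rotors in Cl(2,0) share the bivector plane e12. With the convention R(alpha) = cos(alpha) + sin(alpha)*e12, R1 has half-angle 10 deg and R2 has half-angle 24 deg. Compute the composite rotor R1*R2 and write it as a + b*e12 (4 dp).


Same-plane rotors commute and their half-angles add:
R1*R2 = cos(a1 + a2) + sin(a1 + a2)*e12.
a1 + a2 = 10 + 24 = 34 deg
cos(34 deg) = 0.8290
sin(34 deg) = 0.5592
R1*R2 = 0.8290 + 0.5592*e12


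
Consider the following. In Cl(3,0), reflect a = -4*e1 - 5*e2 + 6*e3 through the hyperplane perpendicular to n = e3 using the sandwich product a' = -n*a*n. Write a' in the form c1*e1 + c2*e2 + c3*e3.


Reflection formula: a' = -n*a*n, with n = e3 (unit vector, n^2 = 1).
For reflection through hyperplane perp to e3:
The component along e3 flips sign, others stay.
a = (-4, -5, 6)
a' = (-4, -5, -6)
a' = -4*e1 - 5*e2 - 6*e3
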